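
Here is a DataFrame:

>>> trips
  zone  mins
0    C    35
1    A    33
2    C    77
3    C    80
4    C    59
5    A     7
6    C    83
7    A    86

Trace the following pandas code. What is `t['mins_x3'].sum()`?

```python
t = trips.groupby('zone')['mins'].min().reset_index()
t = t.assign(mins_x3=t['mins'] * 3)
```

126

group by zone, min of mins:
zone
A     7
C    35
Name: mins, dtype: int64
reset_index():
  zone  mins
0    A     7
1    C    35
add column mins_x3 = t['mins'] * 3:
  zone  mins  mins_x3
0    A     7       21
1    C    35      105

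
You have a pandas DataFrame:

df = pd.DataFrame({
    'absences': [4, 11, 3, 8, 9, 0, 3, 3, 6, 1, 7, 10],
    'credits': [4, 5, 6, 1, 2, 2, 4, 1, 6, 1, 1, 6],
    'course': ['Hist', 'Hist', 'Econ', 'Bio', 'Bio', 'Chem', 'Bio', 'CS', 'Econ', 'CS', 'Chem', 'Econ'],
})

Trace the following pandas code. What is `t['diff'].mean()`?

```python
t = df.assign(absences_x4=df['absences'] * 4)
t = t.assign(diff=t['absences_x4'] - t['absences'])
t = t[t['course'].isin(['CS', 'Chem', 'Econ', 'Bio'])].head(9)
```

add column absences_x4 = df['absences'] * 4:
    absences  credits course  absences_x4
0          4        4   Hist           16
1         11        5   Hist           44
2          3        6   Econ           12
3          8        1    Bio           32
4          9        2    Bio           36
5          0        2   Chem            0
6          3        4    Bio           12
7          3        1     CS           12
8          6        6   Econ           24
9          1        1     CS            4
10         7        1   Chem           28
11        10        6   Econ           40
add column diff = t['absences_x4'] - t['absences']:
    absences  credits course  absences_x4  diff
0          4        4   Hist           16    12
1         11        5   Hist           44    33
2          3        6   Econ           12     9
3          8        1    Bio           32    24
4          9        2    Bio           36    27
5          0        2   Chem            0     0
6          3        4    Bio           12     9
7          3        1     CS           12     9
8          6        6   Econ           24    18
9          1        1     CS            4     3
10         7        1   Chem           28    21
11        10        6   Econ           40    30
filter rows where course in ['CS', 'Chem', 'Econ', 'Bio']:
    absences  credits course  absences_x4  diff
2          3        6   Econ           12     9
3          8        1    Bio           32    24
4          9        2    Bio           36    27
5          0        2   Chem            0     0
6          3        4    Bio           12     9
7          3        1     CS           12     9
8          6        6   Econ           24    18
9          1        1     CS            4     3
10         7        1   Chem           28    21
11        10        6   Econ           40    30
take first 9 rows:
    absences  credits course  absences_x4  diff
2          3        6   Econ           12     9
3          8        1    Bio           32    24
4          9        2    Bio           36    27
5          0        2   Chem            0     0
6          3        4    Bio           12     9
7          3        1     CS           12     9
8          6        6   Econ           24    18
9          1        1     CS            4     3
10         7        1   Chem           28    21
Hence 13.3333333333.

13.3333333333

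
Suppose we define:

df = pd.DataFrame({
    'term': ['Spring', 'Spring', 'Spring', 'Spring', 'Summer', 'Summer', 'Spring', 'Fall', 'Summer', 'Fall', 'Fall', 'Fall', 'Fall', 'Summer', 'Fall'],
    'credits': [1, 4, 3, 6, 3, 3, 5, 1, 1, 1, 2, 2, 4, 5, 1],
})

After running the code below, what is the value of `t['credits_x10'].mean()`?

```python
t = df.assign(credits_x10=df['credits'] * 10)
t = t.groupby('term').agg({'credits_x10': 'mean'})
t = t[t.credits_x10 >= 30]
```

34.0

add column credits_x10 = df['credits'] * 10:
      term  credits  credits_x10
0   Spring        1           10
1   Spring        4           40
2   Spring        3           30
3   Spring        6           60
4   Summer        3           30
5   Summer        3           30
6   Spring        5           50
7     Fall        1           10
8   Summer        1           10
9     Fall        1           10
10    Fall        2           20
11    Fall        2           20
12    Fall        4           40
13  Summer        5           50
14    Fall        1           10
group by term, mean of credits_x10:
        credits_x10
term               
Fall      18.333333
Spring    38.000000
Summer    30.000000
filter rows where credits_x10 >= 30:
        credits_x10
term               
Spring         38.0
Summer         30.0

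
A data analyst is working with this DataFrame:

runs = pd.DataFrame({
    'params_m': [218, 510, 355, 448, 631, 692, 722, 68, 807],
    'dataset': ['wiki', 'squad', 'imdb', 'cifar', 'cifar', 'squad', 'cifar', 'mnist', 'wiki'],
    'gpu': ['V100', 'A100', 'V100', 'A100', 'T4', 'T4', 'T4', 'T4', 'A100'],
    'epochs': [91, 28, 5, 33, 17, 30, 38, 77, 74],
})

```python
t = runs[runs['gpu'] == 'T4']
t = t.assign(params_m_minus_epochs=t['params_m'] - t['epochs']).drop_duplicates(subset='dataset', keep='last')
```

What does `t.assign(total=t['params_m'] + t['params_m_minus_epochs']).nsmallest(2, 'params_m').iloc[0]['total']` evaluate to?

59

filter rows where gpu == 'T4':
   params_m dataset gpu  epochs
4       631   cifar  T4      17
5       692   squad  T4      30
6       722   cifar  T4      38
7        68   mnist  T4      77
add column params_m_minus_epochs = t['params_m'] - t['epochs']:
   params_m dataset gpu  epochs  params_m_minus_epochs
4       631   cifar  T4      17                    614
5       692   squad  T4      30                    662
6       722   cifar  T4      38                    684
7        68   mnist  T4      77                     -9
drop duplicate dataset (keep=last):
   params_m dataset gpu  epochs  params_m_minus_epochs
5       692   squad  T4      30                    662
6       722   cifar  T4      38                    684
7        68   mnist  T4      77                     -9
add column total = t['params_m'] + t['params_m_minus_epochs']:
   params_m dataset gpu  epochs  params_m_minus_epochs  total
5       692   squad  T4      30                    662   1354
6       722   cifar  T4      38                    684   1406
7        68   mnist  T4      77                     -9     59
take 2 rows with smallest params_m:
   params_m dataset gpu  epochs  params_m_minus_epochs  total
7        68   mnist  T4      77                     -9     59
5       692   squad  T4      30                    662   1354
Reading off the value at position 0, column 'total', we get 59.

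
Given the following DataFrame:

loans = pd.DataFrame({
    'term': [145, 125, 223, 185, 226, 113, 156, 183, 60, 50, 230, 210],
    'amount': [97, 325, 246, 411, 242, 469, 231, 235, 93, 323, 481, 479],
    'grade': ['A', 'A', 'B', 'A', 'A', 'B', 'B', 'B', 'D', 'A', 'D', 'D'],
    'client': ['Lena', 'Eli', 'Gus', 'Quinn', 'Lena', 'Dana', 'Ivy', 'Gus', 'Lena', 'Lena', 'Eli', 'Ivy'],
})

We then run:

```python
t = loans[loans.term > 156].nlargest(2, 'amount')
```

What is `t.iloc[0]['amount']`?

481

filter rows where term > 156:
    term  amount grade client
2    223     246     B    Gus
3    185     411     A  Quinn
4    226     242     A   Lena
7    183     235     B    Gus
10   230     481     D    Eli
11   210     479     D    Ivy
take 2 rows with largest amount:
    term  amount grade client
10   230     481     D    Eli
11   210     479     D    Ivy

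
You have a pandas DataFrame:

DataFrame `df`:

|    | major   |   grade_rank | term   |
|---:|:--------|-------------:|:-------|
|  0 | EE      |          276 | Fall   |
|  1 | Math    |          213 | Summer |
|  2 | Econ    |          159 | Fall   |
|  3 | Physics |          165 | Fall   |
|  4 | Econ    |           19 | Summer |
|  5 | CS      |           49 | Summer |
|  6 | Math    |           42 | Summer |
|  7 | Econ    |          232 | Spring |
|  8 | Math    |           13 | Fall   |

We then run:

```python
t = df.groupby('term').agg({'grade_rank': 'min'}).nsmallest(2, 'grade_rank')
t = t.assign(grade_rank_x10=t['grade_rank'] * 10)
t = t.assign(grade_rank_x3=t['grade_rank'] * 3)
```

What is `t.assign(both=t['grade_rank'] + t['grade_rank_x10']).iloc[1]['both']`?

group by term, min of grade_rank:
        grade_rank
term              
Fall            13
Spring         232
Summer          19
take 2 rows with smallest grade_rank:
        grade_rank
term              
Fall            13
Summer          19
add column grade_rank_x10 = t['grade_rank'] * 10:
        grade_rank  grade_rank_x10
term                              
Fall            13             130
Summer          19             190
add column grade_rank_x3 = t['grade_rank'] * 3:
        grade_rank  grade_rank_x10  grade_rank_x3
term                                             
Fall            13             130             39
Summer          19             190             57
add column both = t['grade_rank'] + t['grade_rank_x10']:
        grade_rank  grade_rank_x10  grade_rank_x3  both
term                                                   
Fall            13             130             39   143
Summer          19             190             57   209
The value at position 1, column 'both' is 209.

209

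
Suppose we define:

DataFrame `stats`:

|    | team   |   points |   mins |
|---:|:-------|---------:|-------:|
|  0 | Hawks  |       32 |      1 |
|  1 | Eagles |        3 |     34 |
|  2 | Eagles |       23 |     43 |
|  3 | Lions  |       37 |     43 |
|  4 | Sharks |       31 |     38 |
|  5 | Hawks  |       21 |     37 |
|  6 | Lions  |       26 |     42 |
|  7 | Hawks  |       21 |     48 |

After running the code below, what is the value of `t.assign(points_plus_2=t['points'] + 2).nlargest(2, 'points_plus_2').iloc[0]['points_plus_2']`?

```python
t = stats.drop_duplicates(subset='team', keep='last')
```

drop duplicate team (keep=last):
     team  points  mins
2  Eagles      23    43
4  Sharks      31    38
6   Lions      26    42
7   Hawks      21    48
add column points_plus_2 = t['points'] + 2:
     team  points  mins  points_plus_2
2  Eagles      23    43             25
4  Sharks      31    38             33
6   Lions      26    42             28
7   Hawks      21    48             23
take 2 rows with largest points_plus_2:
     team  points  mins  points_plus_2
4  Sharks      31    38             33
6   Lions      26    42             28
So iloc[0]['points_plus_2'] = 33.

33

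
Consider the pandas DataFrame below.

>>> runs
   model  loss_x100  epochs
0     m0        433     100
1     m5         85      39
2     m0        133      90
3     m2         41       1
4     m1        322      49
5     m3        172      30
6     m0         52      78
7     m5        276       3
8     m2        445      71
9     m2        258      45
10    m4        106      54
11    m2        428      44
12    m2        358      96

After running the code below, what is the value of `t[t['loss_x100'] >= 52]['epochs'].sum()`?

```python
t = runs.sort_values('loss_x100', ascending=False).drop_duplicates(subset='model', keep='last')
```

250

sort by loss_x100 descending:
   model  loss_x100  epochs
8     m2        445      71
0     m0        433     100
11    m2        428      44
12    m2        358      96
4     m1        322      49
7     m5        276       3
9     m2        258      45
5     m3        172      30
2     m0        133      90
10    m4        106      54
1     m5         85      39
6     m0         52      78
3     m2         41       1
drop duplicate model (keep=last):
   model  loss_x100  epochs
4     m1        322      49
5     m3        172      30
10    m4        106      54
1     m5         85      39
6     m0         52      78
3     m2         41       1
filter rows where loss_x100 >= 52:
   model  loss_x100  epochs
4     m1        322      49
5     m3        172      30
10    m4        106      54
1     m5         85      39
6     m0         52      78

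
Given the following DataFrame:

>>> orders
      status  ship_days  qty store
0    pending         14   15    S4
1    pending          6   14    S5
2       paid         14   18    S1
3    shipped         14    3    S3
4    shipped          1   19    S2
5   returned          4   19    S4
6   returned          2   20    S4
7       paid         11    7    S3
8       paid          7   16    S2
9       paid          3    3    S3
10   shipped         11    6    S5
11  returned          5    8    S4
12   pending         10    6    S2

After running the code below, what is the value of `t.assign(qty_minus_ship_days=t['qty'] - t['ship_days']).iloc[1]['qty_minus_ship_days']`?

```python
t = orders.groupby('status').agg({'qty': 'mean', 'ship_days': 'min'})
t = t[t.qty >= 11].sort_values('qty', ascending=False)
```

group by status: mean(qty), min(ship_days):
                qty  ship_days
status                        
paid      11.000000          3
pending   11.666667          6
returned  15.666667          2
shipped    9.333333          1
filter rows where qty >= 11:
                qty  ship_days
status                        
paid      11.000000          3
pending   11.666667          6
returned  15.666667          2
sort by qty descending:
                qty  ship_days
status                        
returned  15.666667          2
pending   11.666667          6
paid      11.000000          3
add column qty_minus_ship_days = t['qty'] - t['ship_days']:
                qty  ship_days  qty_minus_ship_days
status                                             
returned  15.666667          2            13.666667
pending   11.666667          6             5.666667
paid      11.000000          3             8.000000
Reading off the value at position 1, column 'qty_minus_ship_days', we get 5.66666666667.

5.66666666667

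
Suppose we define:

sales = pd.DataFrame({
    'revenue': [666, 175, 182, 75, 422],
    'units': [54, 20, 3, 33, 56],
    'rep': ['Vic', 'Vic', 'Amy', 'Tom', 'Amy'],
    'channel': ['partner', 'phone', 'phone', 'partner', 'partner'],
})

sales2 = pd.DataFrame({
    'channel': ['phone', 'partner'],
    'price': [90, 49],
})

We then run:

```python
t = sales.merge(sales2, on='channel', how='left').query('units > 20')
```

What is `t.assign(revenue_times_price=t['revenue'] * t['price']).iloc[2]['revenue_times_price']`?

merge on 'channel' (how='left') → 5 rows:
   revenue  units  rep  channel  price
0      666     54  Vic  partner     49
1      175     20  Vic    phone     90
2      182      3  Amy    phone     90
3       75     33  Tom  partner     49
4      422     56  Amy  partner     49
filter rows where units > 20:
   revenue  units  rep  channel  price
0      666     54  Vic  partner     49
3       75     33  Tom  partner     49
4      422     56  Amy  partner     49
add column revenue_times_price = t['revenue'] * t['price']:
   revenue  units  rep  channel  price  revenue_times_price
0      666     54  Vic  partner     49                32634
3       75     33  Tom  partner     49                 3675
4      422     56  Amy  partner     49                20678
So iloc[2]['revenue_times_price'] = 20678.

20678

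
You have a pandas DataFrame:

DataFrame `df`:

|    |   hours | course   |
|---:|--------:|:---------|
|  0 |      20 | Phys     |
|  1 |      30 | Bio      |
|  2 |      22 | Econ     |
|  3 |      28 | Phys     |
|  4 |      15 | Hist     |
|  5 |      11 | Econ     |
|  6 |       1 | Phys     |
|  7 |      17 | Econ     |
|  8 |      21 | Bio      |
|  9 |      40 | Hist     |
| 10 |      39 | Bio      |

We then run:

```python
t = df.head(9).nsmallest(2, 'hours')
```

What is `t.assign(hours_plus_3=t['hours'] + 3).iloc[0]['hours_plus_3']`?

4

take first 9 rows:
   hours course
0     20   Phys
1     30    Bio
2     22   Econ
3     28   Phys
4     15   Hist
5     11   Econ
6      1   Phys
7     17   Econ
8     21    Bio
take 2 rows with smallest hours:
   hours course
6      1   Phys
5     11   Econ
add column hours_plus_3 = t['hours'] + 3:
   hours course  hours_plus_3
6      1   Phys             4
5     11   Econ            14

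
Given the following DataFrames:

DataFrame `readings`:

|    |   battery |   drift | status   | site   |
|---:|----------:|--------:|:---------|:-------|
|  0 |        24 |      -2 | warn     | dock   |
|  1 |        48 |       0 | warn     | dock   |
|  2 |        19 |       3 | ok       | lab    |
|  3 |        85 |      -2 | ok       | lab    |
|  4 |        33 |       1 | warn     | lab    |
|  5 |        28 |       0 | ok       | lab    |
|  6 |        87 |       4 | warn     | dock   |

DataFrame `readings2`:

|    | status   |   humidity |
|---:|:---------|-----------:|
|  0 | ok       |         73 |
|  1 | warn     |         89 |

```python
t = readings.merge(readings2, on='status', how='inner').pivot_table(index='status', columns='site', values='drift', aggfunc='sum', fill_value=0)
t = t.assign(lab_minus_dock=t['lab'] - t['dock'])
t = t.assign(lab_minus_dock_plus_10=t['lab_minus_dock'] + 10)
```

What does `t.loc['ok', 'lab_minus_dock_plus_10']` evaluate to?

11

merge on 'status' (how='inner') → 7 rows:
   battery  drift status  site  humidity
0       24     -2   warn  dock        89
1       48      0   warn  dock        89
2       19      3     ok   lab        73
3       85     -2     ok   lab        73
4       33      1   warn   lab        89
5       28      0     ok   lab        73
6       87      4   warn  dock        89
pivot: rows=status, cols=site, sum(drift):
site    dock  lab
status           
ok         0    1
warn       2    1
add column lab_minus_dock = t['lab'] - t['dock']:
site    dock  lab  lab_minus_dock
status                           
ok         0    1               1
warn       2    1              -1
add column lab_minus_dock_plus_10 = t['lab_minus_dock'] + 10:
site    dock  lab  lab_minus_dock  lab_minus_dock_plus_10
status                                                   
ok         0    1               1                      11
warn       2    1              -1                       9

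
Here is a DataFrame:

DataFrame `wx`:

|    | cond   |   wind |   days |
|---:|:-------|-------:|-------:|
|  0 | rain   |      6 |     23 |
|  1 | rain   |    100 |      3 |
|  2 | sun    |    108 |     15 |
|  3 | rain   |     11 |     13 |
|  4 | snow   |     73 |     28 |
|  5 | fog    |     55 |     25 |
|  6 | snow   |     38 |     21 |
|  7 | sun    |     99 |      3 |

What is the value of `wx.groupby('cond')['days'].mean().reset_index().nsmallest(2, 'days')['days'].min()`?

9.0

group by cond, mean of days:
cond
fog     25.0
rain    13.0
snow    24.5
sun      9.0
Name: days, dtype: float64
reset_index():
   cond  days
0   fog  25.0
1  rain  13.0
2  snow  24.5
3   sun   9.0
take 2 rows with smallest days:
   cond  days
3   sun   9.0
1  rain  13.0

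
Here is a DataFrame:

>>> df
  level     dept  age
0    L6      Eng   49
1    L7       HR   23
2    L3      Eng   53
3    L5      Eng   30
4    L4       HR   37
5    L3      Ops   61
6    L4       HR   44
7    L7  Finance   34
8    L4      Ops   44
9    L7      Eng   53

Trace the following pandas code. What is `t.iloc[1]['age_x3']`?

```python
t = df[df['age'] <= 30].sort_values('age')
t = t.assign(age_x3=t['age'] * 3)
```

filter rows where age <= 30:
  level dept  age
1    L7   HR   23
3    L5  Eng   30
sort by age:
  level dept  age
1    L7   HR   23
3    L5  Eng   30
add column age_x3 = t['age'] * 3:
  level dept  age  age_x3
1    L7   HR   23      69
3    L5  Eng   30      90

90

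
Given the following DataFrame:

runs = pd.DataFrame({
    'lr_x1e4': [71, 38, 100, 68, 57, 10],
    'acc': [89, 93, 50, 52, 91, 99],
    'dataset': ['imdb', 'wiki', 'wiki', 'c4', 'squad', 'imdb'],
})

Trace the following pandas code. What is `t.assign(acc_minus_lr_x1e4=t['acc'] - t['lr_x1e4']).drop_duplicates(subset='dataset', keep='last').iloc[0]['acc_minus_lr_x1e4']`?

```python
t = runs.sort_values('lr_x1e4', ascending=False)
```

sort by lr_x1e4 descending:
   lr_x1e4  acc dataset
2      100   50    wiki
0       71   89    imdb
3       68   52      c4
4       57   91   squad
1       38   93    wiki
5       10   99    imdb
add column acc_minus_lr_x1e4 = t['acc'] - t['lr_x1e4']:
   lr_x1e4  acc dataset  acc_minus_lr_x1e4
2      100   50    wiki                -50
0       71   89    imdb                 18
3       68   52      c4                -16
4       57   91   squad                 34
1       38   93    wiki                 55
5       10   99    imdb                 89
drop duplicate dataset (keep=last):
   lr_x1e4  acc dataset  acc_minus_lr_x1e4
3       68   52      c4                -16
4       57   91   squad                 34
1       38   93    wiki                 55
5       10   99    imdb                 89
Finally, value at position 0, column 'acc_minus_lr_x1e4' = -16.

-16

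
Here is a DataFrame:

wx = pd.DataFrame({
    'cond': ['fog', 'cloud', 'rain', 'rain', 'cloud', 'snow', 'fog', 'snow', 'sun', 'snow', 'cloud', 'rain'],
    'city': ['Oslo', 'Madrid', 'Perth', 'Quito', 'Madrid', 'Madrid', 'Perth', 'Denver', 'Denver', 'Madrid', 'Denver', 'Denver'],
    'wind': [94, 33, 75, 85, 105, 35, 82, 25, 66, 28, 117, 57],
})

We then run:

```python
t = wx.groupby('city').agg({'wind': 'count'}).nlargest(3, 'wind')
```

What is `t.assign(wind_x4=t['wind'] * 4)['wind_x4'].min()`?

group by city, count of wind:
        wind
city        
Denver     4
Madrid     4
Oslo       1
Perth      2
Quito      1
take 3 rows with largest wind:
        wind
city        
Denver     4
Madrid     4
Perth      2
add column wind_x4 = t['wind'] * 4:
        wind  wind_x4
city                 
Denver     4       16
Madrid     4       16
Perth      2        8

8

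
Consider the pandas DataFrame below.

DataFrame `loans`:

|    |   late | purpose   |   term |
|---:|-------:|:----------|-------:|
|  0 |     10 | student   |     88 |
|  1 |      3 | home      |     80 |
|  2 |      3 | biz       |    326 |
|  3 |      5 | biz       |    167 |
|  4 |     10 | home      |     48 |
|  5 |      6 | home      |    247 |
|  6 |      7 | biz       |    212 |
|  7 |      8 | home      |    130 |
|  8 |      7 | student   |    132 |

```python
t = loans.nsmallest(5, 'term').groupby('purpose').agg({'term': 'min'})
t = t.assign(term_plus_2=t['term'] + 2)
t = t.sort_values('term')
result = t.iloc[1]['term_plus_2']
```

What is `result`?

90

take 5 rows with smallest term:
   late  purpose  term
4    10     home    48
1     3     home    80
0    10  student    88
7     8     home   130
8     7  student   132
group by purpose, min of term:
         term
purpose      
home       48
student    88
add column term_plus_2 = t['term'] + 2:
         term  term_plus_2
purpose                   
home       48           50
student    88           90
sort by term:
         term  term_plus_2
purpose                   
home       48           50
student    88           90
Then the value at position 1, column 'term_plus_2': 90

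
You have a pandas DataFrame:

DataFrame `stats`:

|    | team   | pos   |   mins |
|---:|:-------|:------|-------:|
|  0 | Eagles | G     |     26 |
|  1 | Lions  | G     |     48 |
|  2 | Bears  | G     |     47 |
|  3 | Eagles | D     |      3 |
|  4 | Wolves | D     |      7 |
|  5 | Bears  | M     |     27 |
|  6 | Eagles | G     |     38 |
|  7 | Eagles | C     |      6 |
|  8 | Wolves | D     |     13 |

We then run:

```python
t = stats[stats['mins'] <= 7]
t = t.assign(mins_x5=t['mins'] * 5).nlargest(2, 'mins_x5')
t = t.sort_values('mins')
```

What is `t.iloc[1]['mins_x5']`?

filter rows where mins <= 7:
     team pos  mins
3  Eagles   D     3
4  Wolves   D     7
7  Eagles   C     6
add column mins_x5 = t['mins'] * 5:
     team pos  mins  mins_x5
3  Eagles   D     3       15
4  Wolves   D     7       35
7  Eagles   C     6       30
take 2 rows with largest mins_x5:
     team pos  mins  mins_x5
4  Wolves   D     7       35
7  Eagles   C     6       30
sort by mins:
     team pos  mins  mins_x5
7  Eagles   C     6       30
4  Wolves   D     7       35
Taking the value at position 1, column 'mins_x5' gives 35.

35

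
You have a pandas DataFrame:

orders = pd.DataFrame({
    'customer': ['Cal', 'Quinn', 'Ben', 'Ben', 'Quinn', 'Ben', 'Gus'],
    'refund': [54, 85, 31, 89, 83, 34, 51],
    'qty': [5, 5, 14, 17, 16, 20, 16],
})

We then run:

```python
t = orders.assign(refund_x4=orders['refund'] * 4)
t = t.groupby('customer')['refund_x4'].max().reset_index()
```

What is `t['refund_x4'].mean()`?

add column refund_x4 = orders['refund'] * 4:
  customer  refund  qty  refund_x4
0      Cal      54    5        216
1    Quinn      85    5        340
2      Ben      31   14        124
3      Ben      89   17        356
4    Quinn      83   16        332
5      Ben      34   20        136
6      Gus      51   16        204
group by customer, max of refund_x4:
customer
Ben      356
Cal      216
Gus      204
Quinn    340
Name: refund_x4, dtype: int64
reset_index():
  customer  refund_x4
0      Ben        356
1      Cal        216
2      Gus        204
3    Quinn        340
So mean() = 279.0.

279.0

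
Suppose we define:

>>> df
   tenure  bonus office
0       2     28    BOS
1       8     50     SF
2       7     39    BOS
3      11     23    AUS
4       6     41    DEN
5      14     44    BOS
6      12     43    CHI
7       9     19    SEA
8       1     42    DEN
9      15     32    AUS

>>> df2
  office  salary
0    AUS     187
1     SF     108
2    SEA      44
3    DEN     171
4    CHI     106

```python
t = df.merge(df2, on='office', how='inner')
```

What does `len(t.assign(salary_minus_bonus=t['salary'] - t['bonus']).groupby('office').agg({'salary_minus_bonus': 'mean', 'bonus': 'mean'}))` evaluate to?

merge on 'office' (how='inner') → 7 rows:
   tenure  bonus office  salary
0       8     50     SF     108
1      11     23    AUS     187
2       6     41    DEN     171
3      12     43    CHI     106
4       9     19    SEA      44
5       1     42    DEN     171
6      15     32    AUS     187
add column salary_minus_bonus = t['salary'] - t['bonus']:
   tenure  bonus office  salary  salary_minus_bonus
0       8     50     SF     108                  58
1      11     23    AUS     187                 164
2       6     41    DEN     171                 130
3      12     43    CHI     106                  63
4       9     19    SEA      44                  25
5       1     42    DEN     171                 129
6      15     32    AUS     187                 155
group by office: mean(salary_minus_bonus), mean(bonus):
        salary_minus_bonus  bonus
office                           
AUS                  159.5   27.5
CHI                   63.0   43.0
DEN                  129.5   41.5
SEA                   25.0   19.0
SF                    58.0   50.0
Finally, number of rows = 5.

5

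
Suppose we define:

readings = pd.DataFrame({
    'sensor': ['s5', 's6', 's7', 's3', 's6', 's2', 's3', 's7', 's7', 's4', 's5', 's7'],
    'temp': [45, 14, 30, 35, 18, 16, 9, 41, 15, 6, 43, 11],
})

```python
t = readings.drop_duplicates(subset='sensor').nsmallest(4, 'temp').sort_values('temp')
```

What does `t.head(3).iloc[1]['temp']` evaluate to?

drop duplicate sensor (keep=first):
  sensor  temp
0     s5    45
1     s6    14
2     s7    30
3     s3    35
5     s2    16
9     s4     6
take 4 rows with smallest temp:
  sensor  temp
9     s4     6
1     s6    14
5     s2    16
2     s7    30
sort by temp:
  sensor  temp
9     s4     6
1     s6    14
5     s2    16
2     s7    30
take first 3 rows:
  sensor  temp
9     s4     6
1     s6    14
5     s2    16
So iloc[1]['temp'] = 14.

14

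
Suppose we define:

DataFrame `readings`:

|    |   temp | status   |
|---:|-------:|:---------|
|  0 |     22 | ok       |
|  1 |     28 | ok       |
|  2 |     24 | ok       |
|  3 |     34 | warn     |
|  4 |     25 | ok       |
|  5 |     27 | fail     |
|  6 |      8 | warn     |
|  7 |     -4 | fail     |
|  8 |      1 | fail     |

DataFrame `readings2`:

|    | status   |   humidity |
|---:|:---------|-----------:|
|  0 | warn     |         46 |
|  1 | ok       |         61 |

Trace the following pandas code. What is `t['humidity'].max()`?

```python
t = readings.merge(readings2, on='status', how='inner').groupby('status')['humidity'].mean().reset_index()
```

61.0

merge on 'status' (how='inner') → 6 rows:
   temp status  humidity
0    22     ok        61
1    28     ok        61
2    24     ok        61
3    34   warn        46
4    25     ok        61
5     8   warn        46
group by status, mean of humidity:
status
ok      61.0
warn    46.0
Name: humidity, dtype: float64
reset_index():
  status  humidity
0     ok      61.0
1   warn      46.0
Hence 61.0.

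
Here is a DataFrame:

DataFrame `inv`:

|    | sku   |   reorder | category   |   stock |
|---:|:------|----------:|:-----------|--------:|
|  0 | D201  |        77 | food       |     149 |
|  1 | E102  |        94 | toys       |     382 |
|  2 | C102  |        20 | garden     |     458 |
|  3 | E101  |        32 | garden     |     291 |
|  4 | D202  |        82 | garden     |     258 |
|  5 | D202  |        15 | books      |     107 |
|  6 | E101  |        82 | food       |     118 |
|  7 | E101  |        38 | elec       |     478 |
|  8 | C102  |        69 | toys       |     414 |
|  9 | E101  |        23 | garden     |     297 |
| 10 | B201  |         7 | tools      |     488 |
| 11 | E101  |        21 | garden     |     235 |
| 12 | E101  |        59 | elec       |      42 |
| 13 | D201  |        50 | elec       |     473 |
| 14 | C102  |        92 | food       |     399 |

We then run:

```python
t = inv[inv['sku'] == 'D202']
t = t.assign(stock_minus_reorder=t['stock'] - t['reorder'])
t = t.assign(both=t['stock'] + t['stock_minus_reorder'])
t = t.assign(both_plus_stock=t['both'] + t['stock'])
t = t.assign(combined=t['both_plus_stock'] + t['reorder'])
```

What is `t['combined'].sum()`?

1095

filter rows where sku == 'D202':
    sku  reorder category  stock
4  D202       82   garden    258
5  D202       15    books    107
add column stock_minus_reorder = t['stock'] - t['reorder']:
    sku  reorder category  stock  stock_minus_reorder
4  D202       82   garden    258                  176
5  D202       15    books    107                   92
add column both = t['stock'] + t['stock_minus_reorder']:
    sku  reorder category  stock  stock_minus_reorder  both
4  D202       82   garden    258                  176   434
5  D202       15    books    107                   92   199
add column both_plus_stock = t['both'] + t['stock']:
    sku  reorder category  stock  stock_minus_reorder  both  both_plus_stock
4  D202       82   garden    258                  176   434              692
5  D202       15    books    107                   92   199              306
add column combined = t['both_plus_stock'] + t['reorder']:
    sku  reorder category  stock  stock_minus_reorder  both  both_plus_stock  combined
4  D202       82   garden    258                  176   434              692       774
5  D202       15    books    107                   92   199              306       321
sum of column 'combined' → 1095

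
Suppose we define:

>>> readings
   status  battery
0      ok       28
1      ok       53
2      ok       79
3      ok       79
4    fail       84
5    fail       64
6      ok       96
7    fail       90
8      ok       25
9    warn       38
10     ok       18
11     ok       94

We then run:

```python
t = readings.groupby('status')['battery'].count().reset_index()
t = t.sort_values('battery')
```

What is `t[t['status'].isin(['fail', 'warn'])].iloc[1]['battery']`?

3

group by status, count of battery:
status
fail    3
ok      8
warn    1
Name: battery, dtype: int64
reset_index():
  status  battery
0   fail        3
1     ok        8
2   warn        1
sort by battery:
  status  battery
2   warn        1
0   fail        3
1     ok        8
filter rows where status in ['fail', 'warn']:
  status  battery
2   warn        1
0   fail        3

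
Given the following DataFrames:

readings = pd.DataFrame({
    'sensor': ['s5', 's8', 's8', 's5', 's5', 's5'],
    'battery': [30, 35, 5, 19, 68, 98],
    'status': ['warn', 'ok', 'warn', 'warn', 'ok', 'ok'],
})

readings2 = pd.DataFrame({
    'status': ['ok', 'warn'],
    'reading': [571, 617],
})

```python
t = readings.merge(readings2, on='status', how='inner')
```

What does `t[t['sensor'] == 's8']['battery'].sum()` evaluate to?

40

merge on 'status' (how='inner') → 6 rows:
  sensor  battery status  reading
0     s5       30   warn      617
1     s8       35     ok      571
2     s8        5   warn      617
3     s5       19   warn      617
4     s5       68     ok      571
5     s5       98     ok      571
filter rows where sensor == 's8':
  sensor  battery status  reading
1     s8       35     ok      571
2     s8        5   warn      617
sum of column 'battery' → 40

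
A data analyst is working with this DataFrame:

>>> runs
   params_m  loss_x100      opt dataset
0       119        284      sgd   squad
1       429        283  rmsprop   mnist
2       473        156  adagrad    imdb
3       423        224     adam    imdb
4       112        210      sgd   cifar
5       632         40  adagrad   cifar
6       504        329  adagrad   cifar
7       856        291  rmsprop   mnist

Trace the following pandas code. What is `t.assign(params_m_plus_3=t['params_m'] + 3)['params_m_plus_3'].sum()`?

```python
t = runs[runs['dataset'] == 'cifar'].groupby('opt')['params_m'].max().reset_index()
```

filter rows where dataset == 'cifar':
   params_m  loss_x100      opt dataset
4       112        210      sgd   cifar
5       632         40  adagrad   cifar
6       504        329  adagrad   cifar
group by opt, max of params_m:
opt
adagrad    632
sgd        112
Name: params_m, dtype: int64
reset_index():
       opt  params_m
0  adagrad       632
1      sgd       112
add column params_m_plus_3 = t['params_m'] + 3:
       opt  params_m  params_m_plus_3
0  adagrad       632              635
1      sgd       112              115
sum of column 'params_m_plus_3' → 750

750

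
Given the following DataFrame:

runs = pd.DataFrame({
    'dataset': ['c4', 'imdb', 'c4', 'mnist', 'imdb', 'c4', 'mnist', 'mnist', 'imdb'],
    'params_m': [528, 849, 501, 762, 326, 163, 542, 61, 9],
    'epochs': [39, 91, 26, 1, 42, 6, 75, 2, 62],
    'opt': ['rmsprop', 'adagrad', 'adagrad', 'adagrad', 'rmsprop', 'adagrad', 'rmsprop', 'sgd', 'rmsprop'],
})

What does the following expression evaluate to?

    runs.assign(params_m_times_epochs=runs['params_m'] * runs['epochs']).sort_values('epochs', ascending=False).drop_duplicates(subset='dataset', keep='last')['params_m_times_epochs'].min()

762

add column params_m_times_epochs = runs['params_m'] * runs['epochs']:
  dataset  params_m  epochs      opt  params_m_times_epochs
0      c4       528      39  rmsprop                  20592
1    imdb       849      91  adagrad                  77259
2      c4       501      26  adagrad                  13026
3   mnist       762       1  adagrad                    762
4    imdb       326      42  rmsprop                  13692
5      c4       163       6  adagrad                    978
6   mnist       542      75  rmsprop                  40650
7   mnist        61       2      sgd                    122
8    imdb         9      62  rmsprop                    558
sort by epochs descending:
  dataset  params_m  epochs      opt  params_m_times_epochs
1    imdb       849      91  adagrad                  77259
6   mnist       542      75  rmsprop                  40650
8    imdb         9      62  rmsprop                    558
4    imdb       326      42  rmsprop                  13692
0      c4       528      39  rmsprop                  20592
2      c4       501      26  adagrad                  13026
5      c4       163       6  adagrad                    978
7   mnist        61       2      sgd                    122
3   mnist       762       1  adagrad                    762
drop duplicate dataset (keep=last):
  dataset  params_m  epochs      opt  params_m_times_epochs
4    imdb       326      42  rmsprop                  13692
5      c4       163       6  adagrad                    978
3   mnist       762       1  adagrad                    762
Then the min of column 'params_m_times_epochs': 762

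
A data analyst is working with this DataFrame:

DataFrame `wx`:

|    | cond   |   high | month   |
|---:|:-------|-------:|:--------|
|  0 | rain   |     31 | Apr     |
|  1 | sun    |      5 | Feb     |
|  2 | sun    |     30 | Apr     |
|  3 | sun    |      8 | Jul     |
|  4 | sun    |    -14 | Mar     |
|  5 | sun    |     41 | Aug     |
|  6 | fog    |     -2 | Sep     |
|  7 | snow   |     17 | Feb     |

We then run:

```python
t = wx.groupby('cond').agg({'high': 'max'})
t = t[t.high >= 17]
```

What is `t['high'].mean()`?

29.6666666667

group by cond, max of high:
      high
cond      
fog     -2
rain    31
snow    17
sun     41
filter rows where high >= 17:
      high
cond      
rain    31
snow    17
sun     41
Reading off the mean of column 'high', we get 29.6666666667.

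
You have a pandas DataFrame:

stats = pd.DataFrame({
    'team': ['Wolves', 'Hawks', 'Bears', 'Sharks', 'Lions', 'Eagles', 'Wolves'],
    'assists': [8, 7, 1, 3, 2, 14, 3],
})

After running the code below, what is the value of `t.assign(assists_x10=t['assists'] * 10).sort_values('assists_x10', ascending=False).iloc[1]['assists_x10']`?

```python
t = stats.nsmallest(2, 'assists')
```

take 2 rows with smallest assists:
    team  assists
2  Bears        1
4  Lions        2
add column assists_x10 = t['assists'] * 10:
    team  assists  assists_x10
2  Bears        1           10
4  Lions        2           20
sort by assists_x10 descending:
    team  assists  assists_x10
4  Lions        2           20
2  Bears        1           10

10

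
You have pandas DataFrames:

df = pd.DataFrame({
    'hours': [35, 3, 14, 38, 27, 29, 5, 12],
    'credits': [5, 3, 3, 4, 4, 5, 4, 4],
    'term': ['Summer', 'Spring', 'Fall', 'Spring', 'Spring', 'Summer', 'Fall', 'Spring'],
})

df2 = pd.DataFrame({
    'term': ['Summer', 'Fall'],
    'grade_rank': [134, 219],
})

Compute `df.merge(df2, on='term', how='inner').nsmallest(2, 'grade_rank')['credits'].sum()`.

merge on 'term' (how='inner') → 4 rows:
   hours  credits    term  grade_rank
0     35        5  Summer         134
1     14        3    Fall         219
2     29        5  Summer         134
3      5        4    Fall         219
take 2 rows with smallest grade_rank:
   hours  credits    term  grade_rank
0     35        5  Summer         134
2     29        5  Summer         134
So sum() = 10.

10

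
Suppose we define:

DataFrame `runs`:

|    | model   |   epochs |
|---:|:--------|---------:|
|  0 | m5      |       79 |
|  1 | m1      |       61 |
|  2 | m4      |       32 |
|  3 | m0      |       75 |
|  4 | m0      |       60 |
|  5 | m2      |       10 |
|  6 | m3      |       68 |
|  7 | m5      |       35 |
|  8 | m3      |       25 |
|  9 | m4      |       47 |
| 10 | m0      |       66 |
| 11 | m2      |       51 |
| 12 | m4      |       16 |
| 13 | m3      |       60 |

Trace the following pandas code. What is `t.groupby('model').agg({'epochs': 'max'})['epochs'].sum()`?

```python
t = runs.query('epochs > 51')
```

filter rows where epochs > 51:
   model  epochs
0     m5      79
1     m1      61
3     m0      75
4     m0      60
6     m3      68
10    m0      66
13    m3      60
group by model, max of epochs:
       epochs
model        
m0         75
m1         61
m3         68
m5         79
Reading off the sum of column 'epochs', we get 283.

283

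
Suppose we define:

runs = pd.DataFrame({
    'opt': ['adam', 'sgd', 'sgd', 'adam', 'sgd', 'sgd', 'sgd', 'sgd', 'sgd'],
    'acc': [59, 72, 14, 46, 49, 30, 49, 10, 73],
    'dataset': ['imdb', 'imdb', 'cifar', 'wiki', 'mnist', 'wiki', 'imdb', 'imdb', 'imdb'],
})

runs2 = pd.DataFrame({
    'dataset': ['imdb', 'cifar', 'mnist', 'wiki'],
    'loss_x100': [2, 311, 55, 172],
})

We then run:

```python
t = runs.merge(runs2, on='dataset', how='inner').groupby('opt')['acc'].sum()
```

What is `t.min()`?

merge on 'dataset' (how='inner') → 9 rows:
    opt  acc dataset  loss_x100
0  adam   59    imdb          2
1   sgd   72    imdb          2
2   sgd   14   cifar        311
3  adam   46    wiki        172
4   sgd   49   mnist         55
5   sgd   30    wiki        172
6   sgd   49    imdb          2
7   sgd   10    imdb          2
8   sgd   73    imdb          2
group by opt, sum of acc:
opt
adam    105
sgd     297
Name: acc, dtype: int64
Reading off the min of the resulting series, we get 105.

105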